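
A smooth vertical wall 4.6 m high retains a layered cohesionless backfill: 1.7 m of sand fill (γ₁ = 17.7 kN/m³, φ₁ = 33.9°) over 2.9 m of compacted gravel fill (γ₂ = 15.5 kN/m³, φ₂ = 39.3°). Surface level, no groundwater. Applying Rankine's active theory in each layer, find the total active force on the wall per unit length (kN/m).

K_a1 = tan²(45°−33.9°/2) = 0.2839; K_a2 = tan²(45°−39.3°/2) = 0.2245.
Layer 1: σ at base = K_a1 γ₁ h₁ = 8.543 kPa; P₁ = ½×8.543×1.7 = 7.261.
Layer 2: σ_v at top = γ₁h₁ = 30.09; σ_h top = K_a2×30.09 = 6.754; σ_h base = K_a2×(30.09+15.5×2.9) = 16.84.
P₂ = ½(6.754+16.84)×2.9 = 34.22. Total P_a = 7.261+34.22 = 41.48 kN/m.

41.5 kN/m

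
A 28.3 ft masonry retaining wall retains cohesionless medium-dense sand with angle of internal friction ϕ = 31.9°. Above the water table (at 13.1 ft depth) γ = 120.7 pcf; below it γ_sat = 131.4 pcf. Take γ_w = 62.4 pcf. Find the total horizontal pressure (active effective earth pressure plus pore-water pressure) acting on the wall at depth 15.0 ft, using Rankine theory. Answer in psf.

647 psf

K_a = (1 − sin φ)/(1 + sin φ) = 0.3085.
γ' = 131.4 − 62.4 = 69.00 pcf.
Effective vertical stress at 15.0 ft: σ'_v = 120.7×13.1 + 69.00×1.90 = 1712 psf.
σ'_h = K_a σ'_v = 0.3085 × 1712 = 528.3 psf; u = γ_w × 1.90 = 118.6 psf.
Total σ_h = 528.3 + 118.6 = 646.8 psf.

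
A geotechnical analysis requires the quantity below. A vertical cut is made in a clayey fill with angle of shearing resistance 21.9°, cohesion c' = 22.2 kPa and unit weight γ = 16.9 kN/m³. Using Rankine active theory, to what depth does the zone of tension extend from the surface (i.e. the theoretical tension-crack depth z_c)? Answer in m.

3.89 m

K_a = tan²(45° − 21.9°/2) = 0.4567; √K_a = 0.6758.
The active pressure is zero where K_a γ z = 2c√K_a, so z_c = 2c/(γ√K_a) = 2×22.2/(16.9×0.6758) = 3.888 m.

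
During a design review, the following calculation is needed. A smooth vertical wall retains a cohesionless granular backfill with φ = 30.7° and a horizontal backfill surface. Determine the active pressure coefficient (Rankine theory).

0.324

K_a = (1 − sin φ)/(1 + sin φ) = (1 − sin 30.7°)/(1 + sin 30.7°) = 0.3240.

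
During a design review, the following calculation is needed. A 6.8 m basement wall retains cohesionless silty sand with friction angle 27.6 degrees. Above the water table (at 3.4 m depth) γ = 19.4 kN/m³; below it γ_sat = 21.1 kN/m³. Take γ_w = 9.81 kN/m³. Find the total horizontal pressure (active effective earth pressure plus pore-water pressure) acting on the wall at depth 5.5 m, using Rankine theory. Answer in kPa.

K_a = (1 − sin φ)/(1 + sin φ) = 0.3668.
γ' = 21.1 − 9.81 = 11.29 kN/m³.
Effective vertical stress at 5.5 m: σ'_v = 19.4×3.4 + 11.29×2.10 = 89.67 kPa.
σ'_h = K_a σ'_v = 0.3668 × 89.67 = 32.89 kPa; u = γ_w × 2.10 = 20.60 kPa.
Total σ_h = 32.89 + 20.60 = 53.49 kPa.

53.5 kPa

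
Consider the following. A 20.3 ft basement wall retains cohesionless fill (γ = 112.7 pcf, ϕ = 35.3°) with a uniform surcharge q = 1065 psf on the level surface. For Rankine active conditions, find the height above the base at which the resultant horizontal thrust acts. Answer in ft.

8.40 ft

K_a = 0.2675.
Triangular part P₁ = ½K_aγH² = 6213 at H/3 = 6.767 ft; rectangular part P₂ = K_a q H = 5784 at H/2 = 10.15 ft.
ȳ = (P₁·6.767 + P₂·10.15)/(P₁+P₂) = 8.398 ft.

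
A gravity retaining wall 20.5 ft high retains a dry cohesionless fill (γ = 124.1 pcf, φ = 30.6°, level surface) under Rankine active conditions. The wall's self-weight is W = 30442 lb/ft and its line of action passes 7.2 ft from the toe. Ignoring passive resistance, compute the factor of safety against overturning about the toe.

3.78

K_a = tan²(45° − 30.6°/2) = 0.3253.
P_a = ½K_aγH² = 0.5×0.3253×124.1×20.5² = 8484 lb/ft, acting at H/3 = 6.833 ft above the base.
Overturning moment M_o = P_a × H/3 = 8484 × 6.833 = 57970.
Resisting moment M_r = W × 7.2 = 30442 × 7.2 = 219200.
FS_overturning = M_r/M_o = 219200/57970 = 3.781.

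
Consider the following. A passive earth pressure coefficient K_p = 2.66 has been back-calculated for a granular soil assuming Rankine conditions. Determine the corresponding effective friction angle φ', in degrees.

27.0°

K_p = (1+sin φ)/(1−sin φ) ⇒ sin φ = (K_p − 1)/(K_p + 1) = 0.4536.
φ = arcsin(0.4536) = 26.97°.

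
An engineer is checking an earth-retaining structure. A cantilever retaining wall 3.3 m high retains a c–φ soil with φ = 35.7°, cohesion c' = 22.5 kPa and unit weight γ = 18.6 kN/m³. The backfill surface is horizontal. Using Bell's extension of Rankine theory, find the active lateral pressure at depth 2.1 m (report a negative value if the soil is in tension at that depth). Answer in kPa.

K_a = (1 − sin φ)/(1 + sin φ) = 0.2630.
σ_a = K_a γ z − 2c√K_a = 0.2630×18.6×2.1 − 2×22.5×0.5128 = -12.80 kPa.

-12.8 kPa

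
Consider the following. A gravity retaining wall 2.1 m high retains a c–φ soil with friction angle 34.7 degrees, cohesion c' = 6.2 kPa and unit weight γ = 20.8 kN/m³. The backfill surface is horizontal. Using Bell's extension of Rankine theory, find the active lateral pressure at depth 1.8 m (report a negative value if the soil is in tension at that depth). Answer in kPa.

3.78 kPa

K_a = (1 − sin φ)/(1 + sin φ) = 0.2745.
σ_a = K_a γ z − 2c√K_a = 0.2745×20.8×1.8 − 2×6.2×0.5239 = 3.780 kPa.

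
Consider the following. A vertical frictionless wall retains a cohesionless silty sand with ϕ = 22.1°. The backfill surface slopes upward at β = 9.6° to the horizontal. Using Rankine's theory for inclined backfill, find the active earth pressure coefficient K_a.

K_a = cos β · (cos β − √(cos²β − cos²φ)) / (cos β + √(cos²β − cos²φ)).
cos β = 0.9860, cos φ = 0.9265, √(cos²β − cos²φ) = 0.3372.
K_a = 0.9860 × (0.9860 − 0.3372)/(0.9860 + 0.3372) = 0.4834.

0.483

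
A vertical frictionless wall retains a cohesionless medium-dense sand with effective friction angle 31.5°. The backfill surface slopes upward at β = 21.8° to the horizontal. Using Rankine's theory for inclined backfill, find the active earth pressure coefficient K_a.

K_a = cos β · (cos β − √(cos²β − cos²φ)) / (cos β + √(cos²β − cos²φ)).
cos β = 0.9285, cos φ = 0.8526, √(cos²β − cos²φ) = 0.3675.
K_a = 0.9285 × (0.9285 − 0.3675)/(0.9285 + 0.3675) = 0.4019.

0.402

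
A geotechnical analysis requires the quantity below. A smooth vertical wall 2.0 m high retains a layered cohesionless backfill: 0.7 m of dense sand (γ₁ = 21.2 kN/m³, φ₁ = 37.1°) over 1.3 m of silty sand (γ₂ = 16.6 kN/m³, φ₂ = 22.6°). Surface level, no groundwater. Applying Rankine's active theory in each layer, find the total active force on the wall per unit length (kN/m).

K_a1 = tan²(45°−37.1°/2) = 0.2475; K_a2 = tan²(45°−22.6°/2) = 0.4448.
Layer 1: σ at base = K_a1 γ₁ h₁ = 3.673 kPa; P₁ = ½×3.673×0.7 = 1.286.
Layer 2: σ_v at top = γ₁h₁ = 14.84; σ_h top = K_a2×14.84 = 6.601; σ_h base = K_a2×(14.84+16.6×1.3) = 16.20.
P₂ = ½(6.601+16.20)×1.3 = 14.82. Total P_a = 1.286+14.82 = 16.11 kN/m.

16.1 kN/m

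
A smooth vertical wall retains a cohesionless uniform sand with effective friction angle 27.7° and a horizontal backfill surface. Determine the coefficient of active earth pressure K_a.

0.365

K_a = (1 − sin φ)/(1 + sin φ) = (1 − sin 27.7°)/(1 + sin 27.7°) = 0.3653.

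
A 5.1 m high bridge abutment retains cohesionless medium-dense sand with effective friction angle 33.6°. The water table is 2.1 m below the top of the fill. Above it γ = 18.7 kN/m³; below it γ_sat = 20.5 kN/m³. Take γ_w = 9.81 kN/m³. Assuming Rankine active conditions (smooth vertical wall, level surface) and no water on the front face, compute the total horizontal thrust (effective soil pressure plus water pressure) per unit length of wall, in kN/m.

K_a = tan²(45° − φ/2) = 0.2875.
γ' = 20.5 − 9.81 = 10.69 kN/m³. Depth below WT = 3.0 m.
σ'_h at WT = K_a γ d_w = 11.29 kPa; at base = 11.29 + K_a γ' × 3.0 = 20.51 kPa.
P₁ (0–2.1 m) = ½×11.29×2.1 = 11.85. P₂ (2.1–5.1 m) = ½(11.29+20.51)×3.0 = 47.70.
P_w = ½ γ_w h₂² = 0.5×9.81×3.0² = 44.14. Total = 11.85+47.70+44.14 = 103.7 kN/m.

104 kN/m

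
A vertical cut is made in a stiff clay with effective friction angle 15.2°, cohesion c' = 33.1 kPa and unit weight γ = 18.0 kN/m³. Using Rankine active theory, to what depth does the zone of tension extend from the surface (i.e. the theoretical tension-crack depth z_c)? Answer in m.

K_a = tan²(45° − 15.2°/2) = 0.5845; √K_a = 0.7646.
The active pressure is zero where K_a γ z = 2c√K_a, so z_c = 2c/(γ√K_a) = 2×33.1/(18.0×0.7646) = 4.810 m.

4.81 m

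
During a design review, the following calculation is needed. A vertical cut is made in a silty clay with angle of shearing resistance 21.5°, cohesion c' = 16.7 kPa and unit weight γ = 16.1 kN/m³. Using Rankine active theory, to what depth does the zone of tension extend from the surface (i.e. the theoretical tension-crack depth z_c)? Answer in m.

K_a = tan²(45° − 21.5°/2) = 0.4636; √K_a = 0.6809.
The active pressure is zero where K_a γ z = 2c√K_a, so z_c = 2c/(γ√K_a) = 2×16.7/(16.1×0.6809) = 3.047 m.

3.05 m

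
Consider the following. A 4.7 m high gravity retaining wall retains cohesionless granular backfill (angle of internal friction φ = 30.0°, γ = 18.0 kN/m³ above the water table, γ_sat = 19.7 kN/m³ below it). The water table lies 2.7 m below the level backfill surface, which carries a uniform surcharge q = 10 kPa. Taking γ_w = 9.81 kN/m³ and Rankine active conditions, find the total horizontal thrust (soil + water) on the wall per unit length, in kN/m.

K_a = tan²(45° − φ/2) = 0.3333.
γ' = 19.7 − 9.81 = 9.890 kN/m³. h₂ = H − d_w = 2.0 m.
σ'_h: at surface K_a·q = 3.333; at WT K_a(q+γd_w) = 19.53; at base K_a(q+γd_w+γ'h₂) = 26.13 kPa.
P₁ = ½(3.333+19.53)×2.7 = 30.87; P₂ = ½(19.53+26.13)×2.0 = 45.66; P_w = ½γ_w h₂² = 19.62.
Total = 30.87+45.66+19.62 = 96.15 kN/m.

96.2 kN/m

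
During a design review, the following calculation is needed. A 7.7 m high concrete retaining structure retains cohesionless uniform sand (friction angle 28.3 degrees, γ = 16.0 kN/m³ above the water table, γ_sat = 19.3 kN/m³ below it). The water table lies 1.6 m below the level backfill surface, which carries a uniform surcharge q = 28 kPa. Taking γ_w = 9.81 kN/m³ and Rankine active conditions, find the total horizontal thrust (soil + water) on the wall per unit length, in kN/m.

K_a = tan²(45° − φ/2) = 0.3568.
γ' = 19.3 − 9.81 = 9.490 kN/m³. h₂ = H − d_w = 6.1 m.
σ'_h: at surface K_a·q = 9.990; at WT K_a(q+γd_w) = 19.12; at base K_a(q+γd_w+γ'h₂) = 39.78 kPa.
P₁ = ½(9.990+19.12)×1.6 = 23.29; P₂ = ½(19.12+39.78)×6.1 = 179.6; P_w = ½γ_w h₂² = 182.5.
Total = 23.29+179.6+182.5 = 385.4 kN/m.

385 kN/m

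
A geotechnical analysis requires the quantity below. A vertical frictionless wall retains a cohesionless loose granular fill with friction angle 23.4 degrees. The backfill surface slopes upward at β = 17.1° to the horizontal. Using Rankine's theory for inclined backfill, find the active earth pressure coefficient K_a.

K_a = cos β · (cos β − √(cos²β − cos²φ)) / (cos β + √(cos²β − cos²φ)).
cos β = 0.9558, cos φ = 0.9178, √(cos²β − cos²φ) = 0.2670.
K_a = 0.9558 × (0.9558 − 0.2670)/(0.9558 + 0.2670) = 0.5384.

0.538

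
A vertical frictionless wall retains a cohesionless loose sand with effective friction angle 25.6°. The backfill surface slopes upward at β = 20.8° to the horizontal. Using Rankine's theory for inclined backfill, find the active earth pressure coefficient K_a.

K_a = cos β · (cos β − √(cos²β − cos²φ)) / (cos β + √(cos²β − cos²φ)).
cos β = 0.9348, cos φ = 0.9018, √(cos²β − cos²φ) = 0.2462.
K_a = 0.9348 × (0.9348 − 0.2462)/(0.9348 + 0.2462) = 0.5451.

0.545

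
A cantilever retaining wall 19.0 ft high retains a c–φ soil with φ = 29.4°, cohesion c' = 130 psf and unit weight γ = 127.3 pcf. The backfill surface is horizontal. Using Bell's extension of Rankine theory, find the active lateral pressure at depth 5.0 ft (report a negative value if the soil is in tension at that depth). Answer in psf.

K_a = (1 − sin φ)/(1 + sin φ) = 0.3415.
σ_a = K_a γ z − 2c√K_a = 0.3415×127.3×5.0 − 2×130×0.5844 = 65.41 psf.

65.4 psf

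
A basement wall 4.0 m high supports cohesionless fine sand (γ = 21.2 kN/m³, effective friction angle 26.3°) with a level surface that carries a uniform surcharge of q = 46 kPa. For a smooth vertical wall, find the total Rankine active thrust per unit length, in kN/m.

K_a = tan²(45° − φ/2) = 0.3859.
Soil triangle: ½ K_a γ H² = 0.5×0.3859×21.2×4.0² = 65.45 kN/m.
Surcharge rectangle: K_a q H = 0.3859×46×4.0 = 71.01 kN/m.
Total = 65.45 + 71.01 = 136.5 kN/m.

136 kN/m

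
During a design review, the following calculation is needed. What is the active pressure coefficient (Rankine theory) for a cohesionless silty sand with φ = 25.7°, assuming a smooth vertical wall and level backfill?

K_a = tan²(45° − φ/2) = tan²(32.15°) = 0.3950.

0.395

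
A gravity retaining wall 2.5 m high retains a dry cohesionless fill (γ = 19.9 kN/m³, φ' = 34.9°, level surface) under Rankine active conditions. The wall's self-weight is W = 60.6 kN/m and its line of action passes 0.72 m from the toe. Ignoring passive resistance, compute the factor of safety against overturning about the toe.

K_a = tan²(45° − 34.9°/2) = 0.2721.
P_a = ½K_aγH² = 0.5×0.2721×19.9×2.5² = 16.92 kN/m, acting at H/3 = 0.8333 m above the base.
Overturning moment M_o = P_a × H/3 = 16.92 × 0.8333 = 14.10.
Resisting moment M_r = W × 0.72 = 60.6 × 0.72 = 43.63.
FS_overturning = M_r/M_o = 43.63/14.10 = 3.094.

3.09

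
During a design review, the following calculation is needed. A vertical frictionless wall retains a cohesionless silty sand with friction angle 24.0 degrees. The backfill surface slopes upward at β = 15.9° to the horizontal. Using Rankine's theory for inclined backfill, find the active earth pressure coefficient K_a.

0.504

K_a = cos β · (cos β − √(cos²β − cos²φ)) / (cos β + √(cos²β − cos²φ)).
cos β = 0.9617, cos φ = 0.9135, √(cos²β − cos²φ) = 0.3006.
K_a = 0.9617 × (0.9617 − 0.3006)/(0.9617 + 0.3006) = 0.5037.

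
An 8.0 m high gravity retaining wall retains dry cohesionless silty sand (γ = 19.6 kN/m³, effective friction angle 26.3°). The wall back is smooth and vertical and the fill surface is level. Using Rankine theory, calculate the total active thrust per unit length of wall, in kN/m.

242 kN/m

K_a = tan²(45° − φ/2) = 0.3859.
P_a = ½ K_a γ H² = 0.5 × 0.3859 × 19.6 × 8.0² = 242.1 kN/m.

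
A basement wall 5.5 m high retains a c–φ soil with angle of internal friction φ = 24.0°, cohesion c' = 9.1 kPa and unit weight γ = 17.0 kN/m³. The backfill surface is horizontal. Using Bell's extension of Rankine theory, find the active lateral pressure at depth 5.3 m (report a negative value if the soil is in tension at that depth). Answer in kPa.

26.2 kPa

K_a = (1 − sin φ)/(1 + sin φ) = 0.4217.
σ_a = K_a γ z − 2c√K_a = 0.4217×17.0×5.3 − 2×9.1×0.6494 = 26.18 kPa.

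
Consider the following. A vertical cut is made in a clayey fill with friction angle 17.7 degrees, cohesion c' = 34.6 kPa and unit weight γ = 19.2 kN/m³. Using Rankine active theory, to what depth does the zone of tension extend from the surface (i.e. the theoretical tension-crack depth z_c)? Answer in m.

4.93 m

K_a = tan²(45° − 17.7°/2) = 0.5337; √K_a = 0.7306.
The active pressure is zero where K_a γ z = 2c√K_a, so z_c = 2c/(γ√K_a) = 2×34.6/(19.2×0.7306) = 4.933 m.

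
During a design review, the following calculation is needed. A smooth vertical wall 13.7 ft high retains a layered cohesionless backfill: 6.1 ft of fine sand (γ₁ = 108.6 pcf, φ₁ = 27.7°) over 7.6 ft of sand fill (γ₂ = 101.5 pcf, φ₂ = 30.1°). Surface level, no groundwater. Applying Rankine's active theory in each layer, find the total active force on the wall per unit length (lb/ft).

K_a1 = tan²(45°−27.7°/2) = 0.3653; K_a2 = tan²(45°−30.1°/2) = 0.3320.
Layer 1: σ at base = K_a1 γ₁ h₁ = 242.0 psf; P₁ = ½×242.0×6.1 = 738.2.
Layer 2: σ_v at top = γ₁h₁ = 662.5; σ_h top = K_a2×662.5 = 219.9; σ_h base = K_a2×(662.5+101.5×7.6) = 476.0.
P₂ = ½(219.9+476.0)×7.6 = 2645. Total P_a = 738.2+2645 = 3383 lb/ft.

3380 lb/ft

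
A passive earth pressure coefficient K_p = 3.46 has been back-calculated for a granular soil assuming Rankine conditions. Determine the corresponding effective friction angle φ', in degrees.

33.5°

K_p = (1+sin φ)/(1−sin φ) ⇒ sin φ = (K_p − 1)/(K_p + 1) = 0.5516.
φ = arcsin(0.5516) = 33.47°.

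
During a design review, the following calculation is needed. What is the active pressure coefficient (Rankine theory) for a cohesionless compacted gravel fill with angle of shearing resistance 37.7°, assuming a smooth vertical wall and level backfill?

K_a = (1 − sin φ)/(1 + sin φ) = (1 − sin 37.7°)/(1 + sin 37.7°) = 0.2411.

0.241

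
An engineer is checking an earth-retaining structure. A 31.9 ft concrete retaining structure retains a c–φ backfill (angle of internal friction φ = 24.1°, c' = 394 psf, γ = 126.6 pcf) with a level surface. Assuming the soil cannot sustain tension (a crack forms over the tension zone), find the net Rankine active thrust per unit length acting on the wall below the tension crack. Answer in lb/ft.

K_a = 0.4201; √K_a = 0.6482.
Tension-crack depth z_c = 2c/(γ√K_a) = 2×394/(126.6×0.6482) = 9.603 ft.
σ_a at base = K_a γ H − 2c√K_a = 0.4201×126.6×31.9 − 2×394×0.6482 = 1186 psf.
P_a = ½ × 1186 × (H − z_c) = 0.5×1186×22.30 = 13220 lb/ft.

13200 lb/ft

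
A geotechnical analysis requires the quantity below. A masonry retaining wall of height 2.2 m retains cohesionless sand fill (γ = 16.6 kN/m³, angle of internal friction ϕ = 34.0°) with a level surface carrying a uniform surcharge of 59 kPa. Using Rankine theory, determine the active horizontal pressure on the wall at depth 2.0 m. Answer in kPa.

26.1 kPa

K_a = (1 − sin φ)/(1 + sin φ) = 0.2827.
σ_v = γz + q = 16.6 × 2.0 + 59 = 92.20 kPa.
σ_h = K_a σ_v = 0.2827 × 92.20 = 26.07 kPa.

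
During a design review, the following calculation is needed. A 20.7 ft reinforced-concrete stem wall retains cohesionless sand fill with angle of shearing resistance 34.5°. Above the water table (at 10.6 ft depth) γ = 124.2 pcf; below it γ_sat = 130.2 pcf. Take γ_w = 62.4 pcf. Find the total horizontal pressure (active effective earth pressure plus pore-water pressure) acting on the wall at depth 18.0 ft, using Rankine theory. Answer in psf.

K_a = (1 − sin φ)/(1 + sin φ) = 0.2768.
γ' = 130.2 − 62.4 = 67.80 pcf.
Effective vertical stress at 18.0 ft: σ'_v = 124.2×10.6 + 67.80×7.40 = 1818 psf.
σ'_h = K_a σ'_v = 0.2768 × 1818 = 503.3 psf; u = γ_w × 7.40 = 461.8 psf.
Total σ_h = 503.3 + 461.8 = 965.1 psf.

965 psf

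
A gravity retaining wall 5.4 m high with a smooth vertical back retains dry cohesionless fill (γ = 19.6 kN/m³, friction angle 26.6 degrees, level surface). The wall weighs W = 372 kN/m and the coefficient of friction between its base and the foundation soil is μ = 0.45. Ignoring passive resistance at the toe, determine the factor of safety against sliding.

1.54

K_a = tan²(45° − 26.6°/2) = 0.3814.
P_a = ½K_aγH² = 0.5×0.3814×19.6×5.4² = 109.0 kN/m, acting at H/3 = 1.800 m above the base.
FS_sliding = μW / P_a = 0.45×372 / 109.0 = 1.536.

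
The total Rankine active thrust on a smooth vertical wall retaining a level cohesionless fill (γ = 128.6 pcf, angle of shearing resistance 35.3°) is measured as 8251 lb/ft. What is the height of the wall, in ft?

K_a = 0.2675. P_a = ½ K_a γ H² ⇒ H = √(2P_a/(K_a γ)).
H = √(2×8251/(0.2675×128.6)) = 21.90 ft.

21.9 ft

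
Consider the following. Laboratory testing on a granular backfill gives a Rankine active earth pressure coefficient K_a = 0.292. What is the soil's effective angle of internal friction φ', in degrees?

K_a = tan²(45° − φ/2) ⇒ 45° − φ/2 = arctan(√0.292) = 28.39°.
φ = 2(45° − 28.39°) = 33.23°.

33.2°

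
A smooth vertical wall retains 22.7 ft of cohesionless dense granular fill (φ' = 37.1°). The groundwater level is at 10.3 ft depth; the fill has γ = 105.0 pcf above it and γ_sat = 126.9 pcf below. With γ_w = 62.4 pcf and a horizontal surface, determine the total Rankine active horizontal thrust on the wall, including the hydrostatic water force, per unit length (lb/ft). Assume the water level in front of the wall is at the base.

K_a = tan²(45° − φ/2) = 0.2475.
γ' = 126.9 − 62.4 = 64.50 pcf. Depth below WT = 12.4 ft.
σ'_h at WT = K_a γ d_w = 267.7 psf; at base = 267.7 + K_a γ' × 12.4 = 465.6 psf.
P₁ (0–10.3 ft) = ½×267.7×10.3 = 1379. P₂ (10.3–22.7 ft) = ½(267.7+465.6)×12.4 = 4546.
P_w = ½ γ_w h₂² = 0.5×62.4×12.4² = 4797. Total = 1379+4546+4797 = 10720 lb/ft.

10700 lb/ft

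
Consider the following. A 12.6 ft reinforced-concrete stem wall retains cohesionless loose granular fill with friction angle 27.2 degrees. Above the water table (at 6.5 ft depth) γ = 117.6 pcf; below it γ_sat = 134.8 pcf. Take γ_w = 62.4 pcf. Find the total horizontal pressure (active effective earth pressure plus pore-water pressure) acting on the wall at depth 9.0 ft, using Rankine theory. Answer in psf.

508 psf

K_a = (1 − sin φ)/(1 + sin φ) = 0.3726.
γ' = 134.8 − 62.4 = 72.40 pcf.
Effective vertical stress at 9.0 ft: σ'_v = 117.6×6.5 + 72.40×2.50 = 945.4 psf.
σ'_h = K_a σ'_v = 0.3726 × 945.4 = 352.2 psf; u = γ_w × 2.50 = 156.0 psf.
Total σ_h = 352.2 + 156.0 = 508.2 psf.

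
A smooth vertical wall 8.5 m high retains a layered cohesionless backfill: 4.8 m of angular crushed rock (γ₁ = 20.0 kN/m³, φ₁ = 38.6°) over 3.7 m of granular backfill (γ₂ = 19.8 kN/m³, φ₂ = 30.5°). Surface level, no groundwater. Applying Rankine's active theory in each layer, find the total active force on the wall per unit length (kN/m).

K_a1 = tan²(45°−38.6°/2) = 0.2316; K_a2 = tan²(45°−30.5°/2) = 0.3267.
Layer 1: σ at base = K_a1 γ₁ h₁ = 22.24 kPa; P₁ = ½×22.24×4.8 = 53.36.
Layer 2: σ_v at top = γ₁h₁ = 96.00; σ_h top = K_a2×96.00 = 31.36; σ_h base = K_a2×(96.00+19.8×3.7) = 55.29.
P₂ = ½(31.36+55.29)×3.7 = 160.3. Total P_a = 53.36+160.3 = 213.7 kN/m.

214 kN/m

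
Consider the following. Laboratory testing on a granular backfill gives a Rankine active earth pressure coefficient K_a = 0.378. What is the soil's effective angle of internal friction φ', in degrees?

26.8°

K_a = tan²(45° − φ/2) ⇒ 45° − φ/2 = arctan(√0.378) = 31.58°.
φ = 2(45° − 31.58°) = 26.83°.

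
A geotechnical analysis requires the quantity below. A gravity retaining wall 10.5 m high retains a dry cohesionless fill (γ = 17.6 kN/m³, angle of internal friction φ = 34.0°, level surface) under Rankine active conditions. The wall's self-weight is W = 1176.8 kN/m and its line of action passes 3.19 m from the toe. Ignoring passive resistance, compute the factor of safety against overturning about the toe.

3.91

K_a = tan²(45° − 34.0°/2) = 0.2827.
P_a = ½K_aγH² = 0.5×0.2827×17.6×10.5² = 274.3 kN/m, acting at H/3 = 3.500 m above the base.
Overturning moment M_o = P_a × H/3 = 274.3 × 3.500 = 960.0.
Resisting moment M_r = W × 3.19 = 1176.8 × 3.19 = 3754.
FS_overturning = M_r/M_o = 3754/960.0 = 3.910.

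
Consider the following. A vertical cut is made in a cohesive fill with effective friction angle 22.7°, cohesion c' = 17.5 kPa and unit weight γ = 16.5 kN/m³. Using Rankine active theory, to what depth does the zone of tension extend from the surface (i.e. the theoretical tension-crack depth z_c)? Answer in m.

3.19 m

K_a = tan²(45° − 22.7°/2) = 0.4431; √K_a = 0.6657.
The active pressure is zero where K_a γ z = 2c√K_a, so z_c = 2c/(γ√K_a) = 2×17.5/(16.5×0.6657) = 3.187 m.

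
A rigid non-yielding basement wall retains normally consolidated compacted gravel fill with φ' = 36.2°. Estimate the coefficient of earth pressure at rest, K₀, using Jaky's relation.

0.409

K₀ = 1 − sin φ' = 1 − sin 36.2° = 0.4094.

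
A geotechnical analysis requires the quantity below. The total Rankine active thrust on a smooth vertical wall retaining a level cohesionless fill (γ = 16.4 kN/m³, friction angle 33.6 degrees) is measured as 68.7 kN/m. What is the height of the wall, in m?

5.40 m

K_a = 0.2875. P_a = ½ K_a γ H² ⇒ H = √(2P_a/(K_a γ)).
H = √(2×68.7/(0.2875×16.4)) = 5.398 m.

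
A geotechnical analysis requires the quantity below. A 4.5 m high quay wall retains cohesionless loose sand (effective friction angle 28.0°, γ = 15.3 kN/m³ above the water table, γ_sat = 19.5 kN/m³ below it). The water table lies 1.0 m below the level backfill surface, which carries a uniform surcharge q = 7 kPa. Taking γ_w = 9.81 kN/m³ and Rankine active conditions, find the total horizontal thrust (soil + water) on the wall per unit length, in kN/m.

K_a = tan²(45° − φ/2) = 0.3610.
γ' = 19.5 − 9.81 = 9.690 kN/m³. h₂ = H − d_w = 3.5 m.
σ'_h: at surface K_a·q = 2.527; at WT K_a(q+γd_w) = 8.051; at base K_a(q+γd_w+γ'h₂) = 20.30 kPa.
P₁ = ½(2.527+8.051)×1.0 = 5.289; P₂ = ½(8.051+20.30)×3.5 = 49.61; P_w = ½γ_w h₂² = 60.09.
Total = 5.289+49.61+60.09 = 115.0 kN/m.

115 kN/m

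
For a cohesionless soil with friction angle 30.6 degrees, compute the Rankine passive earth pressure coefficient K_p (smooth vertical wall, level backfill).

3.07

K_p = (1 + sin φ)/(1 − sin φ) = tan²(45° + 30.6°/2) = 3.074.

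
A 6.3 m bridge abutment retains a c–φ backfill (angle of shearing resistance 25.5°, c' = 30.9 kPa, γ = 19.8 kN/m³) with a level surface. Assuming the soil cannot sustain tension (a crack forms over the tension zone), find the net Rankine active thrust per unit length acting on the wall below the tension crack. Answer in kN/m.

K_a = 0.3981; √K_a = 0.6310.
Tension-crack depth z_c = 2c/(γ√K_a) = 2×30.9/(19.8×0.6310) = 4.947 m.
σ_a at base = K_a γ H − 2c√K_a = 0.3981×19.8×6.3 − 2×30.9×0.6310 = 10.67 kPa.
P_a = ½ × 10.67 × (H − z_c) = 0.5×10.67×1.353 = 7.217 kN/m.

7.22 kN/m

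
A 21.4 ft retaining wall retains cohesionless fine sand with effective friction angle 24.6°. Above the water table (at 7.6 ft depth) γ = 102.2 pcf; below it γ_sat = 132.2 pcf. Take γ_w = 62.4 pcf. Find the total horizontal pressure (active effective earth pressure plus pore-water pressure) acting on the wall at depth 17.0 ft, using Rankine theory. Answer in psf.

K_a = (1 − sin φ)/(1 + sin φ) = 0.4121.
γ' = 132.2 − 62.4 = 69.80 pcf.
Effective vertical stress at 17.0 ft: σ'_v = 102.2×7.6 + 69.80×9.40 = 1433 psf.
σ'_h = K_a σ'_v = 0.4121 × 1433 = 590.5 psf; u = γ_w × 9.40 = 586.6 psf.
Total σ_h = 590.5 + 586.6 = 1177 psf.

1180 psf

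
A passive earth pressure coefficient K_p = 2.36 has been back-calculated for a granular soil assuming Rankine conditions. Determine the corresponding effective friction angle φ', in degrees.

23.9°

K_p = (1+sin φ)/(1−sin φ) ⇒ sin φ = (K_p − 1)/(K_p + 1) = 0.4048.
φ = arcsin(0.4048) = 23.88°.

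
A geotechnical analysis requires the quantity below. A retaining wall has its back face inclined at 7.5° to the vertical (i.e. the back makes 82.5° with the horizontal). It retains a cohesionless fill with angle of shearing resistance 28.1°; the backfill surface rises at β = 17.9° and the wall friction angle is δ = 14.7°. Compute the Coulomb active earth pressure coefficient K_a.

0.518

K_a = sin²(α+φ) / [sin²α · sin(α−δ) · (1 + √{sin(φ+δ)sin(φ−β) / (sin(α−δ)sin(α+β))})²].
With α = 82.5°, φ = 28.1°, δ = 14.7°, β = 17.9°: K_a = 0.5179.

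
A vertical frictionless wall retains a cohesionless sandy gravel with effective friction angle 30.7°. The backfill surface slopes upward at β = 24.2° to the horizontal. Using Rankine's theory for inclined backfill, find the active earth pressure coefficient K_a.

0.456

K_a = cos β · (cos β − √(cos²β − cos²φ)) / (cos β + √(cos²β − cos²φ)).
cos β = 0.9121, cos φ = 0.8599, √(cos²β − cos²φ) = 0.3043.
K_a = 0.9121 × (0.9121 − 0.3043)/(0.9121 + 0.3043) = 0.4557.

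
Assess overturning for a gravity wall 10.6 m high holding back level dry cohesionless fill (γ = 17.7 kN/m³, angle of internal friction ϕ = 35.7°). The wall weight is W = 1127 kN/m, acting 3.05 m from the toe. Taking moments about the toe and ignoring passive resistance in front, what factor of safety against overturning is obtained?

K_a = tan²(45° − 35.7°/2) = 0.2630.
P_a = ½K_aγH² = 0.5×0.2630×17.7×10.6² = 261.5 kN/m, acting at H/3 = 3.533 m above the base.
Overturning moment M_o = P_a × H/3 = 261.5 × 3.533 = 924.0.
Resisting moment M_r = W × 3.05 = 1127 × 3.05 = 3437.
FS_overturning = M_r/M_o = 3437/924.0 = 3.720.

3.72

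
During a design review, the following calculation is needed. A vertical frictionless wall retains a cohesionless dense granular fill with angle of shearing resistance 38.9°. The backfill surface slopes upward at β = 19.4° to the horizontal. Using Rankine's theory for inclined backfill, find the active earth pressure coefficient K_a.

0.262

K_a = cos β · (cos β − √(cos²β − cos²φ)) / (cos β + √(cos²β − cos²φ)).
cos β = 0.9432, cos φ = 0.7782, √(cos²β − cos²φ) = 0.5329.
K_a = 0.9432 × (0.9432 − 0.5329)/(0.9432 + 0.5329) = 0.2622.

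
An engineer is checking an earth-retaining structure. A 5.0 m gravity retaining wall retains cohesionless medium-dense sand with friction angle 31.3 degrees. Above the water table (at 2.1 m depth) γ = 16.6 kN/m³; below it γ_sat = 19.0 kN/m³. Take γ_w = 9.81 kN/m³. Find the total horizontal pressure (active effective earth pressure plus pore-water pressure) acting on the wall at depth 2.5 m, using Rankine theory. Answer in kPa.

16.1 kPa

K_a = (1 − sin φ)/(1 + sin φ) = 0.3162.
γ' = 19.0 − 9.81 = 9.190 kN/m³.
Effective vertical stress at 2.5 m: σ'_v = 16.6×2.1 + 9.190×0.400 = 38.54 kPa.
σ'_h = K_a σ'_v = 0.3162 × 38.54 = 12.19 kPa; u = γ_w × 0.400 = 3.924 kPa.
Total σ_h = 12.19 + 3.924 = 16.11 kPa.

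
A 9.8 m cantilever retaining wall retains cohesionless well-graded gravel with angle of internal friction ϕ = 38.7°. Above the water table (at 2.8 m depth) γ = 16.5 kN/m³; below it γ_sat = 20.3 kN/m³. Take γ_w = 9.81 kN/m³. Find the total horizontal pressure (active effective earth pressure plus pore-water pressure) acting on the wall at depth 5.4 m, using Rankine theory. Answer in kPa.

K_a = (1 − sin φ)/(1 + sin φ) = 0.2306.
γ' = 20.3 − 9.81 = 10.49 kN/m³.
Effective vertical stress at 5.4 m: σ'_v = 16.5×2.8 + 10.49×2.60 = 73.47 kPa.
σ'_h = K_a σ'_v = 0.2306 × 73.47 = 16.94 kPa; u = γ_w × 2.60 = 25.51 kPa.
Total σ_h = 16.94 + 25.51 = 42.45 kPa.

42.4 kPa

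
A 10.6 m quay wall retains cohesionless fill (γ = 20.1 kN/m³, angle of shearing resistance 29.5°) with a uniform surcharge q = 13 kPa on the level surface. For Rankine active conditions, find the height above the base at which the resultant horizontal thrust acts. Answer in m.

K_a = 0.3401.
Triangular part P₁ = ½K_aγH² = 384.0 at H/3 = 3.533 m; rectangular part P₂ = K_a q H = 46.87 at H/2 = 5.300 m.
ȳ = (P₁·3.533 + P₂·5.300)/(P₁+P₂) = 3.725 m.

3.73 m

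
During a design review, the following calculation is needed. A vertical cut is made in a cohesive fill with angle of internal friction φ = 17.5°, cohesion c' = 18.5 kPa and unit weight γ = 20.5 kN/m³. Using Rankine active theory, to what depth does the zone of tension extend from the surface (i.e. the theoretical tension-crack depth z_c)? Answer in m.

2.46 m

K_a = tan²(45° − 17.5°/2) = 0.5376; √K_a = 0.7332.
The active pressure is zero where K_a γ z = 2c√K_a, so z_c = 2c/(γ√K_a) = 2×18.5/(20.5×0.7332) = 2.462 m.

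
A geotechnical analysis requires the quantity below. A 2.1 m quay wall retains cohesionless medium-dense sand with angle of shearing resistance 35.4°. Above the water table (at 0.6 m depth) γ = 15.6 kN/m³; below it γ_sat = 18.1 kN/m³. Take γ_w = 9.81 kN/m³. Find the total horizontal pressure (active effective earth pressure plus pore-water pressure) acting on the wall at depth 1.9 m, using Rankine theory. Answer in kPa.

18.1 kPa

K_a = (1 − sin φ)/(1 + sin φ) = 0.2664.
γ' = 18.1 − 9.81 = 8.290 kN/m³.
Effective vertical stress at 1.9 m: σ'_v = 15.6×0.6 + 8.290×1.30 = 20.14 kPa.
σ'_h = K_a σ'_v = 0.2664 × 20.14 = 5.364 kPa; u = γ_w × 1.30 = 12.75 kPa.
Total σ_h = 5.364 + 12.75 = 18.12 kPa.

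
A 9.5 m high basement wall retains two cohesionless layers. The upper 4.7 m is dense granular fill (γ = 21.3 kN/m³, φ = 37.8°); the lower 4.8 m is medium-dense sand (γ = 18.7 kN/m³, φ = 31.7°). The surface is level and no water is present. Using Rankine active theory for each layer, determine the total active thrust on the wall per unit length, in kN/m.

K_a1 = tan²(45°−37.8°/2) = 0.2400; K_a2 = tan²(45°−31.7°/2) = 0.3111.
Layer 1: σ at base = K_a1 γ₁ h₁ = 24.03 kPa; P₁ = ½×24.03×4.7 = 56.46.
Layer 2: σ_v at top = γ₁h₁ = 100.1; σ_h top = K_a2×100.1 = 31.14; σ_h base = K_a2×(100.1+18.7×4.8) = 59.06.
P₂ = ½(31.14+59.06)×4.8 = 216.5. Total P_a = 56.46+216.5 = 273.0 kN/m.

273 kN/m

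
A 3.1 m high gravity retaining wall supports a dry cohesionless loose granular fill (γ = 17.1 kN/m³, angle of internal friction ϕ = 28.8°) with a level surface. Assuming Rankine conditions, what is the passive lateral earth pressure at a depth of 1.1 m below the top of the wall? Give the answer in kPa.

K_p = (1 + sin φ)/(1 − sin φ) = 2.859.
σ_h = K_p γ z = 2.859 × 17.1 × 1.1 = 53.78 kPa.

53.8 kPa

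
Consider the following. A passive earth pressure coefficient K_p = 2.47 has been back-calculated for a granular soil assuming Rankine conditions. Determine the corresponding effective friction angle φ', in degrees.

25.1°

K_p = (1+sin φ)/(1−sin φ) ⇒ sin φ = (K_p − 1)/(K_p + 1) = 0.4236.
φ = arcsin(0.4236) = 25.06°.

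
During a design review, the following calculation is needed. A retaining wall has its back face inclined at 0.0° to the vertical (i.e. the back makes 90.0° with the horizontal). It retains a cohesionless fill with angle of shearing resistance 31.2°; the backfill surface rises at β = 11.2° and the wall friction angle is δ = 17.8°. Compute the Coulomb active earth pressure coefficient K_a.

K_a = sin²(α+φ) / [sin²α · sin(α−δ) · (1 + √{sin(φ+δ)sin(φ−β) / (sin(α−δ)sin(α+β))})²].
With α = 90.0°, φ = 31.2°, δ = 17.8°, β = 11.2°: K_a = 0.3301.

0.330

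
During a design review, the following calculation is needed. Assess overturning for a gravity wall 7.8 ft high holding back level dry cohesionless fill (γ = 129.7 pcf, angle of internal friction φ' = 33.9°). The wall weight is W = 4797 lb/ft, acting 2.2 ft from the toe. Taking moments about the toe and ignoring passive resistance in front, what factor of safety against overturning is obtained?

K_a = tan²(45° − 33.9°/2) = 0.2839.
P_a = ½K_aγH² = 0.5×0.2839×129.7×7.8² = 1120 lb/ft, acting at H/3 = 2.600 ft above the base.
Overturning moment M_o = P_a × H/3 = 1120 × 2.600 = 2912.
Resisting moment M_r = W × 2.2 = 4797 × 2.2 = 10550.
FS_overturning = M_r/M_o = 10550/2912 = 3.624.

3.62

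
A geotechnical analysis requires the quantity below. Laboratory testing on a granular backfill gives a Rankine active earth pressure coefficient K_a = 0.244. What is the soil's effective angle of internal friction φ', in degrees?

37.4°

K_a = tan²(45° − φ/2) ⇒ 45° − φ/2 = arctan(√0.244) = 26.29°.
φ = 2(45° − 26.29°) = 37.42°.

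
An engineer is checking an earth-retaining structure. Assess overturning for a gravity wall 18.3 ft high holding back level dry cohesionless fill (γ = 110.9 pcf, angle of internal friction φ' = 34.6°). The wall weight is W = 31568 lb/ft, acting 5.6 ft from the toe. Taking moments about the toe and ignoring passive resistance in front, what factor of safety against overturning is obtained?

5.66

K_a = tan²(45° − 34.6°/2) = 0.2756.
P_a = ½K_aγH² = 0.5×0.2756×110.9×18.3² = 5118 lb/ft, acting at H/3 = 6.100 ft above the base.
Overturning moment M_o = P_a × H/3 = 5118 × 6.100 = 31220.
Resisting moment M_r = W × 5.6 = 31568 × 5.6 = 176800.
FS_overturning = M_r/M_o = 176800/31220 = 5.662.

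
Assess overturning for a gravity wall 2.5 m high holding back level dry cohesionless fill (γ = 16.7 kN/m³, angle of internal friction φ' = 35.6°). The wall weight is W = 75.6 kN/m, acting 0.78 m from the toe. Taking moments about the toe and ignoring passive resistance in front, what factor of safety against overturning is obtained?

5.13

K_a = tan²(45° − 35.6°/2) = 0.2641.
P_a = ½K_aγH² = 0.5×0.2641×16.7×2.5² = 13.78 kN/m, acting at H/3 = 0.8333 m above the base.
Overturning moment M_o = P_a × H/3 = 13.78 × 0.8333 = 11.49.
Resisting moment M_r = W × 0.78 = 75.6 × 0.78 = 58.97.
FS_overturning = M_r/M_o = 58.97/11.49 = 5.134.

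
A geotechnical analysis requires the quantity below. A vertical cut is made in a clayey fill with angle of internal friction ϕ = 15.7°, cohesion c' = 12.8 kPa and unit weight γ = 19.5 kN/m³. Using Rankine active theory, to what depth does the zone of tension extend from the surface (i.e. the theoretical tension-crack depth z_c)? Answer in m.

1.73 m

K_a = tan²(45° − 15.7°/2) = 0.5741; √K_a = 0.7577.
The active pressure is zero where K_a γ z = 2c√K_a, so z_c = 2c/(γ√K_a) = 2×12.8/(19.5×0.7577) = 1.733 m.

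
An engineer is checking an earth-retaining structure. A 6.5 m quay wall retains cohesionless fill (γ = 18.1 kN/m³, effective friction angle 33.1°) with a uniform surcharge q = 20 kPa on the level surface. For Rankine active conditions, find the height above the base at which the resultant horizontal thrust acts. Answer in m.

2.44 m

K_a = 0.2936.
Triangular part P₁ = ½K_aγH² = 112.3 at H/3 = 2.167 m; rectangular part P₂ = K_a q H = 38.16 at H/2 = 3.250 m.
ȳ = (P₁·2.167 + P₂·3.250)/(P₁+P₂) = 2.442 m.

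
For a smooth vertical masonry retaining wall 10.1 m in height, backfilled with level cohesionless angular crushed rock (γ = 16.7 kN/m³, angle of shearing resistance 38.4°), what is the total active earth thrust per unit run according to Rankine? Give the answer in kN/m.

K_a = tan²(45° − φ/2) = 0.2337.
P_a = ½ K_a γ H² = 0.5 × 0.2337 × 16.7 × 10.1² = 199.1 kN/m.

199 kN/m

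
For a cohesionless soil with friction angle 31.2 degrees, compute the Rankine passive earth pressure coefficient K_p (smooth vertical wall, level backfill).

3.15

K_p = (1 + sin φ)/(1 − sin φ) = tan²(45° + 31.2°/2) = 3.150.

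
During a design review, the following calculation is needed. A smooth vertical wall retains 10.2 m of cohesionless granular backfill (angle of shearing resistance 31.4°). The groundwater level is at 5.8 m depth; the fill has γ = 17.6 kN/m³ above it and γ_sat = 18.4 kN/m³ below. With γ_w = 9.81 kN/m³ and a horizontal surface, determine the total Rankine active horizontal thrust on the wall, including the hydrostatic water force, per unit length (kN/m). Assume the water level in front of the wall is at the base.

K_a = tan²(45° − φ/2) = 0.3149.
γ' = 18.4 − 9.81 = 8.590 kN/m³. Depth below WT = 4.4 m.
σ'_h at WT = K_a γ d_w = 32.15 kPa; at base = 32.15 + K_a γ' × 4.4 = 44.05 kPa.
P₁ (0–5.8 m) = ½×32.15×5.8 = 93.23. P₂ (5.8–10.2 m) = ½(32.15+44.05)×4.4 = 167.6.
P_w = ½ γ_w h₂² = 0.5×9.81×4.4² = 94.96. Total = 93.23+167.6+94.96 = 355.8 kN/m.

356 kN/m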